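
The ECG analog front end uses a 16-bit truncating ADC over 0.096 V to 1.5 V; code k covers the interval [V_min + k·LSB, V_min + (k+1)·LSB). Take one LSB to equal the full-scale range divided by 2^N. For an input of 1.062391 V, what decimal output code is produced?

Range = 1.5 − (0.096) = 1.404 V. LSB = 1.404 V / 2^16 ≈ 21.42 µV.
V_in − V_min = 1.062391 − (0.096) = 0.966391 V.
Divide by LSB: 0.966391 × 65536/1.404 = 45109.2597.
Truncating gives code 45109.

45109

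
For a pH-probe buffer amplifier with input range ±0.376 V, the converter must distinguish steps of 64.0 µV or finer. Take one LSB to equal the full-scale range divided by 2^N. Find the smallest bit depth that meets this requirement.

14 bits

Full-scale range = 0.376 V − (-0.376 V) = 0.752 V.
Required number of levels: 0.752/64.0 µV = 11750; smallest N with 2^N ≥ that is 14.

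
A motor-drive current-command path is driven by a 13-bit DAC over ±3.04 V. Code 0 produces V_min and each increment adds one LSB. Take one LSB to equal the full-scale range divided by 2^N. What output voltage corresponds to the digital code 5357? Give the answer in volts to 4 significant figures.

Span: 3.04 V − (-3.04 V) = 6.08 V. LSB = 6.08 V / 2^13.
V_out = -3.04 + 5357 × (6.08/8192) V
      = -3.04 V + 3.97590 V = 0.935898 V.

0.9359 V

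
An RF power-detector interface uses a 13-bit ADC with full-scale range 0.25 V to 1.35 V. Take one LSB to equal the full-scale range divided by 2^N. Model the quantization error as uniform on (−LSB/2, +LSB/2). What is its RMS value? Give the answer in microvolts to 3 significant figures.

38.8 µV

Full-scale range = 1.35 V − (0.25 V) = 1.1 V.
One LSB is 1.1 V / 8192 = 134.28 µV.
For a uniform distribution on [−LSB/2, +LSB/2], V_rms = LSB/√12 = 134.28 µV/3.4641 = 38.8 µV.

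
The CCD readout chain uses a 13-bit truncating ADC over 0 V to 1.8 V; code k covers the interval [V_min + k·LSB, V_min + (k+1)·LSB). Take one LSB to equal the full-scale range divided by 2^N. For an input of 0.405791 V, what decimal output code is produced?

Range is 1.8 V. LSB = 1.8 V / 2^13 ≈ 219.7 µV.
V_in − V_min = 0.405791 − (0) = 0.405791 V.
Divide by LSB: 0.405791 × 8192/1.8 = 1846.7999.
Truncating gives code 1846.

1846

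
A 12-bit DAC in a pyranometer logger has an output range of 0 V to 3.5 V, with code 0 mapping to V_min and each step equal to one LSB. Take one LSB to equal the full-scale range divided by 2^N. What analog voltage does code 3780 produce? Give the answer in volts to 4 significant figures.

3.230 V

Span = 3.5 V. LSB = 3.5 V / 2^12.
V_out = V_min + code × LSB = 0 V + 3780 × 3.5 V / 4096
      = 0 V + 3.22998 V = 3.22998 V.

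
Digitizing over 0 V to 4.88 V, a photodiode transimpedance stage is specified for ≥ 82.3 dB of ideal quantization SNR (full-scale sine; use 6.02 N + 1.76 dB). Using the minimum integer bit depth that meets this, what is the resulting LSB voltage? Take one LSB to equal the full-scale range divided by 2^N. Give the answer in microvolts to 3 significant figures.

298 µV

Full-scale range = 4.88 V.
N ≥ (82.3 − 1.76)/6.02 = 13.379 → N_min = 14.
LSB = 4.88 V / 2^14 = 298 µV.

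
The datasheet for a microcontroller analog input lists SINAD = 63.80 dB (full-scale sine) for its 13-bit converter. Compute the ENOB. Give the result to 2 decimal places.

10.31 bits

ENOB = (63.80 − 1.76)/6.02 = 10.3056 bits.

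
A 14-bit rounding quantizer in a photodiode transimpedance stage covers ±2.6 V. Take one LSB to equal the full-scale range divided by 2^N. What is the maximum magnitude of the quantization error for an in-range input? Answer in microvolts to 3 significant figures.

The full-scale span is 2.6 − (-2.6) = 5.2 V.
LSB = 5.2 V / 2^14 = 317.38 µV.
|e|_max = LSB/2 = 159 µV.

159 µV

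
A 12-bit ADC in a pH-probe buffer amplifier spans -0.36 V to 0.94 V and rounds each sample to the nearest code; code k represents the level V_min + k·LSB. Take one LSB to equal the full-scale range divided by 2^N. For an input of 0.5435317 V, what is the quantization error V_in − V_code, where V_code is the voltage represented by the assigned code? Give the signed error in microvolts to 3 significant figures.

The full-scale span is 0.94 − (-0.36) = 1.3 V. LSB = 1.3 V / 2^12 ≈ 317.4 µV.
Position in LSBs: (0.5435317 − (-0.36)) × 4096/1.3 = 2846.8199; rounding gives k = 2847.
Reconstructed level: -0.36 + 2847 × 1.3/4096 V = 0.5435888672 V.
V_in − V_code = 0.5435317 − (0.5435888672) = −57.2 µV.

−57.2 µV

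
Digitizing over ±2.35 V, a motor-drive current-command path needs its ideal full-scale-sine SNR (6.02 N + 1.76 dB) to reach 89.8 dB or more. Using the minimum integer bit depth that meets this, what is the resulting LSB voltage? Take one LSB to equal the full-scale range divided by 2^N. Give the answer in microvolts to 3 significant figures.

143 µV

Range = 2.35 − (-2.35) = 4.7 V.
Solving 6.02 N ≥ 89.8 − 1.76: N ≥ 14.625. Round up → N = 15.
LSB = 4.7 V ÷ 2^15 = 4.7/32768 V = 143 µV.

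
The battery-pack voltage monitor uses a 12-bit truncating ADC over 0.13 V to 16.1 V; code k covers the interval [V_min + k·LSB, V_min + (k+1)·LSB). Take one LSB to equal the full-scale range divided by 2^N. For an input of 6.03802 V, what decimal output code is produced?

The full-scale span is 16.1 − (0.13) = 15.97 V. LSB = 15.97 V / 2^12 ≈ 3.899 mV.
(V_in − V_min) × 2^12/range = (6.03802 − (0.13)) × 4096/15.97 = 1515.294.
Floor → code = 1515.

1515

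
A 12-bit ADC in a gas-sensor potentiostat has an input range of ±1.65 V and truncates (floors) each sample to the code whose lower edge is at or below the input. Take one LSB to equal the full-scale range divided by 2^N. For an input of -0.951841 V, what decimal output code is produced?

866

The full-scale span is 1.65 − (-1.65) = 3.3 V. LSB = 3.3 V / 2^12 ≈ 0.8057 mV.
(V_in − V_min) × 2^12/range = (-0.951841 − (-1.65)) × 4096/3.3 = 866.563.
Floor → code = 866.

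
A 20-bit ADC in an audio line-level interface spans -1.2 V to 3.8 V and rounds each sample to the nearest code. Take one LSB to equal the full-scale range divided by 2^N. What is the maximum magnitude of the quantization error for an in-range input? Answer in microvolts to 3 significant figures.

The full-scale span is 3.8 − (-1.2) = 5 V.
LSB = 5 V / 2^20 = 4.7684 µV.
A rounding quantizer has |error| ≤ LSB/2 = 2.38 µV.

2.38 µV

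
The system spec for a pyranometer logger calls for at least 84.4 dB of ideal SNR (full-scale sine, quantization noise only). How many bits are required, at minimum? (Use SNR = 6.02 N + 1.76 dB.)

14 bits

Solving 6.02 N ≥ 84.4 − 1.76: N ≥ 13.728. Round up → N = 14.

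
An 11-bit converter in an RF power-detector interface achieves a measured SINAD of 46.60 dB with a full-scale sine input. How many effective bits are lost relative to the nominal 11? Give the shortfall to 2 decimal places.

3.55 bits

N_eff = (46.60 − 1.76)/6.02 = 7.4485 bits.
Shortfall = 11 − 7.4485 = 3.5515 bits.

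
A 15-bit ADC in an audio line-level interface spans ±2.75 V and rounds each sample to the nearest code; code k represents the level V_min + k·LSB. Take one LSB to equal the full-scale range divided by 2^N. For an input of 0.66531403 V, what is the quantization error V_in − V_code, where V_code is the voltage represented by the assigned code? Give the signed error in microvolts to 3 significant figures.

The full-scale span is 2.75 − (-2.75) = 5.5 V. LSB = 5.5 V / 2^15 ≈ 167.8 µV.
(0.66531403 − (-2.75)) / LSB = 3.41531403 × 32768/5.5 = 20347.8200. Nearest integer: k = 20348.
Reconstructed level: -2.75 + 20348 × 5.5/32768 V = 0.66534423828 V.
Error = V_in − V_code = 0.66531403 − (0.66534423828) = −30.2 µV.

−30.2 µV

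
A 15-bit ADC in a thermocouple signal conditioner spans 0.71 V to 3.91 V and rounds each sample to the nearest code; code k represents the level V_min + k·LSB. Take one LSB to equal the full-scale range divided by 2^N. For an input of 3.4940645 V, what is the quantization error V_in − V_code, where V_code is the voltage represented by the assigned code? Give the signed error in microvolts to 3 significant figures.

−17.5 µV

Range = 3.91 − (0.71) = 3.2 V. LSB = 3.2 V / 2^15 ≈ 97.66 µV.
(V_in − V_min)/LSB = (3.4940645 − (0.71)) × 32768/3.2 = 28508.8205 → nearest code k = 28509.
V_code = V_min + k × range/2^15 = 0.71 + 28509 × 3.2/32768 = 3.4940820313 V.
V_in − V_code = 3.4940645 − (3.4940820313) = −17.5 µV.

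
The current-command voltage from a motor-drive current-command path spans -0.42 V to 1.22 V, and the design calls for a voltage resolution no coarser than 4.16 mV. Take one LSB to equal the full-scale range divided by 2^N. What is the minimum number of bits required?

9 bits

The full-scale span is 1.22 − (-0.42) = 1.64 V.
1.64 V / 4.16 mV = 394.2. Since 2^8 = 256 and 2^9 = 512, N = 9.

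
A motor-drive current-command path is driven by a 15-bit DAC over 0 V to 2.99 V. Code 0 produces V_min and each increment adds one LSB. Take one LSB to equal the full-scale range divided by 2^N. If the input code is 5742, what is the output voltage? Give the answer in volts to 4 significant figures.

Range is 2.99 V. LSB = 2.99 V / 2^15.
V_out = V_min + code × LSB = 0 V + 5742 × 2.99 V / 32768
      = 0 V + 0.523943 V = 0.523943 V.

0.5239 V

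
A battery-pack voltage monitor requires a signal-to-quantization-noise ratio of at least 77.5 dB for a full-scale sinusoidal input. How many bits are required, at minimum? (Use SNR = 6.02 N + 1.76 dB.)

N ≥ (77.5 − 1.76)/6.02 = 12.581 → N_min = 13.

13 bits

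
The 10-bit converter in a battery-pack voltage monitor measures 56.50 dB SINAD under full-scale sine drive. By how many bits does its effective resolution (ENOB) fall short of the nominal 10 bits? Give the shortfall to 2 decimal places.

ENOB = (SINAD − 1.76)/6.02 = (56.50 − 1.76)/6.02 = 9.0930 bits.
10 − 9.0930 = 0.91 bits below nominal.

0.91 bits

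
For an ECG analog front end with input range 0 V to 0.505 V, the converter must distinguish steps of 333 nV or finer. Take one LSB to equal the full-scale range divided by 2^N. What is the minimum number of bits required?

21 bits

V_FS = 0.505 V.
Levels needed ≥ 0.505/333 nV = 1.517e6. 2^21 = 2097152 suffices, so N_min = 21.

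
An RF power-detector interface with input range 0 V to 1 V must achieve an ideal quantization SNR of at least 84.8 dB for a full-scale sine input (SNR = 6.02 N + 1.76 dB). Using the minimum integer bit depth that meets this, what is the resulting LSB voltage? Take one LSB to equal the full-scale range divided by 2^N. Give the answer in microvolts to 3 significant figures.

Range is 1 V.
6.02 N + 1.76 ≥ 84.8 gives N ≥ 13.794, so the minimum integer is 14.
Step size = 1/16384 V = 61.0 µV.

61.0 µV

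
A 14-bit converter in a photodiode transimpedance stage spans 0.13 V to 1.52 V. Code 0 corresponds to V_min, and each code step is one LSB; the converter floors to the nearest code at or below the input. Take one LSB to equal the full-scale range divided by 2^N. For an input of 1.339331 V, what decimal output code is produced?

Range = 1.52 − (0.13) = 1.39 V. LSB = 1.39 V / 2^14 ≈ 84.84 µV.
code = ⌊(V_in − V_min)/LSB⌋ = ⌊(V_in − V_min) × 2^14 / range⌋
     = ⌊(1.339331 − (0.13)) × 16384 / 1.39⌋ = ⌊1.209331 × 16384/1.39⌋
     = ⌊14254.445⌋ = 14254.

14254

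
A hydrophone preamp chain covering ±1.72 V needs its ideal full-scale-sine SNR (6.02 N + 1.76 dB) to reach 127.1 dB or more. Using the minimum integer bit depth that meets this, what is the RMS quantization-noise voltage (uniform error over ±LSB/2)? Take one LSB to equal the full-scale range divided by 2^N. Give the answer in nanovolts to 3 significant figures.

Full-scale range = 1.72 V − (-1.72 V) = 3.44 V.
Required N = ⌈(127.1 − 1.76)/6.02⌉ = ⌈20.821⌉ = 21.
LSB = 3.44 V ÷ 2^21 = 3.44/2097152 V = 1.6403 µV.
V_rms = LSB/√12 = 474 nV.

474 nV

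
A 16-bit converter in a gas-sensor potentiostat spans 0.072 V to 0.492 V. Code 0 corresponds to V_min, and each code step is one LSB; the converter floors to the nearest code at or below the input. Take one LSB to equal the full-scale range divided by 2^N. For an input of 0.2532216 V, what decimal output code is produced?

28277

The full-scale span is 0.492 − (0.072) = 0.42 V. LSB = 0.42 V / 2^16 ≈ 6.409 µV.
(V_in − V_min) × 2^16/range = (0.2532216 − (0.072)) × 65536/0.42 = 28277.473.
Floor → code = 28277.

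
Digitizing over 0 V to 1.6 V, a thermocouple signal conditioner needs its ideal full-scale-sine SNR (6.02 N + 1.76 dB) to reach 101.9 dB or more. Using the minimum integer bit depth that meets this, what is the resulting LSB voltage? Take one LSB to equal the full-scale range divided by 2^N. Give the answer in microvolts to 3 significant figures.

Range is 1.6 V.
Required N = ⌈(101.9 − 1.76)/6.02⌉ = ⌈16.635⌉ = 17.
LSB = 1.6 V / 2^17 = 12.2 µV.

12.2 µV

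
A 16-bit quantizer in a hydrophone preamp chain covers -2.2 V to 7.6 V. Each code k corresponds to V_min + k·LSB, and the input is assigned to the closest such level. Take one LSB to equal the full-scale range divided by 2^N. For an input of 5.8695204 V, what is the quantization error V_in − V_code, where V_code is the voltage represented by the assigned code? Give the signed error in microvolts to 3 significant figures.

−47.5 µV

Span: 7.6 V − (-2.2 V) = 9.8 V. LSB = 9.8 V / 2^16 ≈ 149.5 µV.
(V_in − V_min)/LSB = (5.8695204 − (-2.2)) × 65536/9.8 = 53963.6825 → nearest code k = 53964.
V_code = V_min + k × range/2^16 = -2.2 + 53964 × 9.8/65536 = 5.8695678711 V.
e = 5.8695204 − (5.8695678711) = −47.5 µV.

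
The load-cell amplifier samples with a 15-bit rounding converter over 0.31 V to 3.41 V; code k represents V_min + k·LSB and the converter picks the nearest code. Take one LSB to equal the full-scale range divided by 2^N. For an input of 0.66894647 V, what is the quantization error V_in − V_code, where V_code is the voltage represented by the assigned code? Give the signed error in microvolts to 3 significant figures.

+17.0 µV

Full-scale range = 3.41 V − (0.31 V) = 3.1 V. LSB = 3.1 V / 2^15 ≈ 94.60 µV.
(0.66894647 − (0.31)) / LSB = 0.35894647 × 32768/3.1 = 3794.1800. Nearest integer: k = 3794.
V_code = 0.31 + (3794/32768) × 3.1 = 0.66892944336 V.
e = 0.66894647 − (0.66892944336) = +17.0 µV.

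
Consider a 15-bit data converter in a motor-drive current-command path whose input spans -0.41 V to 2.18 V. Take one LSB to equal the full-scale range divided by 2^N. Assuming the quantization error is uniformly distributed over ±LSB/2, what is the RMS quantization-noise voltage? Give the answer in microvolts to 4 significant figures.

22.82 µV

The full-scale span is 2.18 − (-0.41) = 2.59 V.
One LSB is 2.59 V / 32768 = 79.0405 µV.
V_rms = LSB/√12 = 79.0405 µV / √12 = 22.82 µV.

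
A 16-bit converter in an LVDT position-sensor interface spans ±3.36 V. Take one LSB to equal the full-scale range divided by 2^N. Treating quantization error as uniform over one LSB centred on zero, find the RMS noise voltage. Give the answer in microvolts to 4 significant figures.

Span: 3.36 V − (-3.36 V) = 6.72 V.
LSB = 6.72 V ÷ 2^16 = 6.72/65536 V = 102.539 µV.
V_rms = LSB/√12 = 102.539 µV / √12 = 29.60 µV.

29.60 µV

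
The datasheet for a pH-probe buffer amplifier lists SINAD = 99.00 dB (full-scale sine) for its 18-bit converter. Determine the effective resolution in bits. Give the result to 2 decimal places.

16.15 bits

(99.00 − 1.76) / 6.02 = 97.24/6.02 = 16.1528 effective bits.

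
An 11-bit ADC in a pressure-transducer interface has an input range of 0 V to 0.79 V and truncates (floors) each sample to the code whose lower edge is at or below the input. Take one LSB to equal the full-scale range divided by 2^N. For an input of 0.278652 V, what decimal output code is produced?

V_FS = 0.79 V. LSB = 0.79 V / 2^11 ≈ 385.7 µV.
(V_in − V_min) × 2^11/range = (0.278652 − (0)) × 2048/0.79 = 722.379.
Floor → code = 722.

722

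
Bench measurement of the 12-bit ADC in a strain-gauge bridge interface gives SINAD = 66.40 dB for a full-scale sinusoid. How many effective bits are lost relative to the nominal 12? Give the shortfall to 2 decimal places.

Effective bits = (66.40 − 1.76)/6.02 = 10.7375.
Shortfall = 12 − 10.7375 = 1.2625 bits.

1.26 bits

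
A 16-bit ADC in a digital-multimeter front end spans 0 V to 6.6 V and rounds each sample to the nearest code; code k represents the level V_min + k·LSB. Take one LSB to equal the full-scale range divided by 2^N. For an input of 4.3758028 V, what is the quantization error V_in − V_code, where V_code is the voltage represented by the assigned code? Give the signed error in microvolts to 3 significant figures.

+39.9 µV

Full-scale range = 6.6 V. LSB = 6.6 V / 2^16 ≈ 100.7 µV.
(V_in − V_min)/LSB = (4.3758028 − (0)) × 65536/6.6 = 43450.3958 → nearest code k = 43450.
V_code = V_min + k × range/2^16 = 0 + 43450 × 6.6/65536 = 4.3757629395 V.
Error = V_in − V_code = 4.3758028 − (4.3757629395) = +39.9 µV.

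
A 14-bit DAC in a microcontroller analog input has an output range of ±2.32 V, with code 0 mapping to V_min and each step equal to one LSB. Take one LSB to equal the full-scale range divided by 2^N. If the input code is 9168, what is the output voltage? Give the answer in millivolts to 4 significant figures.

Range = 2.32 − (-2.32) = 4.64 V. LSB = 4.64 V / 2^14.
V_out = V_min + code × LSB = -2.32 V + 9168 × 4.64 V / 16384
      = -2.32 V + 2.59641 V = 0.276406 V.

276.4 mV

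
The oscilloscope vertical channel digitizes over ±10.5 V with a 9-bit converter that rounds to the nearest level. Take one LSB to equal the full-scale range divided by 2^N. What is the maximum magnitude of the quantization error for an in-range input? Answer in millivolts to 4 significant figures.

20.51 mV

Full-scale range = 10.5 V − (-10.5 V) = 21 V.
LSB = 21 V ÷ 2^9 = 21/512 V = 41.0156 mV.
Worst-case error for round-to-nearest is half an LSB: 20.51 mV.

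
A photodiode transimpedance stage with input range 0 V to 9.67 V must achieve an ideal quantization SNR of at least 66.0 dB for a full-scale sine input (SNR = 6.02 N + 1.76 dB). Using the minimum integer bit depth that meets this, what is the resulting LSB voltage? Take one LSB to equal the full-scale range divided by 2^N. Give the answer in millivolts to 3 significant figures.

Range is 9.67 V.
N ≥ (66.0 − 1.76)/6.02 = 10.671 → N_min = 11.
Step size = 9.67/2048 V = 4.72 mV.

4.72 mV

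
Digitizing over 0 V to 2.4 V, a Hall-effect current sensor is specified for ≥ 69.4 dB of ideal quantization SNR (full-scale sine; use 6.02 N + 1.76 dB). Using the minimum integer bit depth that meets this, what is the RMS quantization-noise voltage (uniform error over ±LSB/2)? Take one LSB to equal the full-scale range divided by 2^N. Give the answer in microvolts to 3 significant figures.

Range is 2.4 V.
Required N = ⌈(69.4 − 1.76)/6.02⌉ = ⌈11.236⌉ = 12.
Step size = 2.4/4096 V = 0.58594 mV.
σ_q = LSB/√12 = 0.58594 mV/3.4641 = 169 µV.

169 µV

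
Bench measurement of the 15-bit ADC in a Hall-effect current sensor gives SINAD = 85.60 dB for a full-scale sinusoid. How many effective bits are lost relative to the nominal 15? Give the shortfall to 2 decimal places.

Effective bits = (85.60 − 1.76)/6.02 = 13.9269.
Lost resolution: 15 − 13.9269 = 1.0731 bits.

1.07 bits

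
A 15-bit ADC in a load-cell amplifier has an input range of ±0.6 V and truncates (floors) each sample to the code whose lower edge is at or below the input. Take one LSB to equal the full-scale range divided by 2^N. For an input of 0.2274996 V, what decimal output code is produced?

22596

The full-scale span is 0.6 − (-0.6) = 1.2 V. LSB = 1.2 V / 2^15 ≈ 36.62 µV.
code = ⌊(V_in − V_min)/LSB⌋ = ⌊(V_in − V_min) × 2^15 / range⌋
     = ⌊(0.2274996 − (-0.6)) × 32768 / 1.2⌋ = ⌊0.8274996 × 32768/1.2⌋
     = ⌊22596.256⌋ = 22596.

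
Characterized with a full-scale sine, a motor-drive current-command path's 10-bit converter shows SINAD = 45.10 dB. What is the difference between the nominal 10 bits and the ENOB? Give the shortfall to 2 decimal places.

Effective bits = (45.10 − 1.76)/6.02 = 7.1993.
Lost resolution: 10 − 7.1993 = 2.8007 bits.

2.80 bits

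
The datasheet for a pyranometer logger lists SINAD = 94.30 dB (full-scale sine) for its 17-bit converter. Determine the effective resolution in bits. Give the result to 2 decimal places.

(94.30 − 1.76) / 6.02 = 92.54/6.02 = 15.3721 effective bits.

15.37 bits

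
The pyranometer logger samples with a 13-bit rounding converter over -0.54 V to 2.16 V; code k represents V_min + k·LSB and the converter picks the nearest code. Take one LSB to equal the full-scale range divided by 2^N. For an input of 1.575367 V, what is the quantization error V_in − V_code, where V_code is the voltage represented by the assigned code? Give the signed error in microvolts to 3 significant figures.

+59.4 µV

Range = 2.16 − (-0.54) = 2.7 V. LSB = 2.7 V / 2^13 ≈ 329.6 µV.
(V_in − V_min)/LSB = (1.575367 − (-0.54)) × 8192/2.7 = 6418.1802 → nearest code k = 6418.
V_code = V_min + k × range/2^13 = -0.54 + 6418 × 2.7/8192 = 1.575307617 V.
V_in − V_code = 1.575367 − (1.575307617) = +59.4 µV.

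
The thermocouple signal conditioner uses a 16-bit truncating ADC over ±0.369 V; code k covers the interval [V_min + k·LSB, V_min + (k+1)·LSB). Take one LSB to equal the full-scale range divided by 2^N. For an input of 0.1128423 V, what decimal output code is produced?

The full-scale span is 0.369 − (-0.369) = 0.738 V. LSB = 0.738 V / 2^16 ≈ 11.26 µV.
(V_in − V_min) × 2^16/range = (0.1128423 − (-0.369)) × 65536/0.738 = 42788.641.
Floor → code = 42788.

42788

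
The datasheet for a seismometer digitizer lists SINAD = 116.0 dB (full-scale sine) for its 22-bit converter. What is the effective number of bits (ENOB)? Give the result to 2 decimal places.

18.98 bits

ENOB = (SINAD − 1.76) / 6.02 = (116.0 − 1.76) / 6.02 = 114.24 / 6.02 = 18.9767.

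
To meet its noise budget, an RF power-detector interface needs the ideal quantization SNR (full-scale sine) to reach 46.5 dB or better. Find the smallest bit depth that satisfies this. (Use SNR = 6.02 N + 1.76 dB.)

Required N = ⌈(46.5 − 1.76)/6.02⌉ = ⌈7.432⌉ = 8.

8 bits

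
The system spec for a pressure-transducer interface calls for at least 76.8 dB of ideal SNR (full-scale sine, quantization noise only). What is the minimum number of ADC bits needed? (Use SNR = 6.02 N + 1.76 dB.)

Required N = ⌈(76.8 − 1.76)/6.02⌉ = ⌈12.465⌉ = 13.

13 bits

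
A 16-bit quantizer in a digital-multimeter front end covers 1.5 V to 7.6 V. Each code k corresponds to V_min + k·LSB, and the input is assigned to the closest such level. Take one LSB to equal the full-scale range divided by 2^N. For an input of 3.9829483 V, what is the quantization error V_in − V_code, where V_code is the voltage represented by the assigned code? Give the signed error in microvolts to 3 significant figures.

Span: 7.6 V − (1.5 V) = 6.1 V. LSB = 6.1 V / 2^16 ≈ 93.08 µV.
(V_in − V_min)/LSB = (3.9829483 − (1.5)) × 65536/6.1 = 26675.8196 → nearest code k = 26676.
V_code = V_min + k × range/2^16 = 1.5 + 26676 × 6.1/65536 = 3.9829650879 V.
e = 3.9829483 − (3.9829650879) = −16.8 µV.

−16.8 µV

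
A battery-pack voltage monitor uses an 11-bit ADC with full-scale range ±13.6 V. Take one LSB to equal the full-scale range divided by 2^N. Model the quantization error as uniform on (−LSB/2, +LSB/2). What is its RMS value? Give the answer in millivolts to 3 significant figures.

Span: 13.6 V − (-13.6 V) = 27.2 V.
LSB = 27.2 V ÷ 2^11 = 27.2/2048 V = 13.281 mV.
For a uniform distribution on [−LSB/2, +LSB/2], V_rms = LSB/√12 = 13.281 mV/3.4641 = 3.83 mV.

3.83 mV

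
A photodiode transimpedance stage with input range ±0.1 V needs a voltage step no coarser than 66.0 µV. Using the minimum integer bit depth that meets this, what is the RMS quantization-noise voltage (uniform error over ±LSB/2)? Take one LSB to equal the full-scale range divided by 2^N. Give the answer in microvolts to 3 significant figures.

Range = 0.1 − (-0.1) = 0.2 V.
Levels needed ≥ 0.2/66.0 µV = 3030. 2^12 = 4096 suffices, so N_min = 12.
Step size = 0.2/4096 V = 48.828 µV.
σ_q = LSB/√12 = 48.828 µV/3.4641 = 14.1 µV.

14.1 µV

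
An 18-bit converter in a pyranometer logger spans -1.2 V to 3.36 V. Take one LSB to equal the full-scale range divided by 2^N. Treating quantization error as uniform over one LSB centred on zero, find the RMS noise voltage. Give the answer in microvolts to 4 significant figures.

Range = 3.36 − (-1.2) = 4.56 V.
One LSB is 4.56 V / 262144 = 17.3950 µV.
RMS of a uniform error over width LSB is LSB/√12 = 5.022 µV.

5.022 µV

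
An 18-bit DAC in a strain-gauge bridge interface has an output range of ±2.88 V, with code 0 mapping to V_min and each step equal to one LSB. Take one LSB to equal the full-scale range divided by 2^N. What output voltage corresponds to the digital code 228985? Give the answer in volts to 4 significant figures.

2.151 V

The full-scale span is 2.88 − (-2.88) = 5.76 V. LSB = 5.76 V / 2^18.
Output = V_min + (228985/262144) × range = -2.88 + 0.873508 × 5.76 V
      = -2.88 + 5.03141 = 2.15141 V.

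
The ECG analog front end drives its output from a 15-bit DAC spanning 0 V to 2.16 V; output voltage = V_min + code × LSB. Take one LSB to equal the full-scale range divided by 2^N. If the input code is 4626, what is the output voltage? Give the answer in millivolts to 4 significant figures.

Span = 2.16 V. LSB = 2.16 V / 2^15.
Output = V_min + (4626/32768) × range = 0 + 0.141174 × 2.16 V
      = 0 + 0.304937 = 0.304937 V.

304.9 mV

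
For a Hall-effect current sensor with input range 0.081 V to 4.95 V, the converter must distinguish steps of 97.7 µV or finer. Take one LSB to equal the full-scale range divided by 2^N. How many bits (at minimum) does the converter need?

16 bits

Full-scale range = 4.95 V − (0.081 V) = 4.869 V.
Required number of levels: 4.869/97.7 µV = 49836; smallest N with 2^N ≥ that is 16.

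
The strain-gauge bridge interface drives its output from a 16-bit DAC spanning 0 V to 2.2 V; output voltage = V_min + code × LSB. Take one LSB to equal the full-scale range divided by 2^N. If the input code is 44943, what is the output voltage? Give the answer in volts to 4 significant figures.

Span = 2.2 V. LSB = 2.2 V / 2^16.
V_out = 0 + 44943 × (2.2/65536) V
      = 0 V + 1.50871 V = 1.50871 V.

1.509 V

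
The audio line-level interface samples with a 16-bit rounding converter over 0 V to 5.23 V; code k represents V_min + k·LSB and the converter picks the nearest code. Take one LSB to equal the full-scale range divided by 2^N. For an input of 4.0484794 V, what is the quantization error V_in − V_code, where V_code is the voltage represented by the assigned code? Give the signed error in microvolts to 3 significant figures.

−30.3 µV

V_FS = 5.23 V. LSB = 5.23 V / 2^16 ≈ 79.80 µV.
Position in LSBs: (4.0484794 − (0)) × 65536/5.23 = 50730.6206; rounding gives k = 50731.
V_code = 0 + (50731/65536) × 5.23 = 4.0485096741 V.
Error = V_in − V_code = 4.0484794 − (4.0485096741) = −30.3 µV.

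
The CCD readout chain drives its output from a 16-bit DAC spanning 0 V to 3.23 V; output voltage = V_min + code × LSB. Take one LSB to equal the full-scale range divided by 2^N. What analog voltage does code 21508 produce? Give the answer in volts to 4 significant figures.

1.060 V

Full-scale range = 3.23 V. LSB = 3.23 V / 2^16.
V_out = 0 + 21508 × (3.23/65536) V
      = 0 V + 1.06004 V = 1.06004 V.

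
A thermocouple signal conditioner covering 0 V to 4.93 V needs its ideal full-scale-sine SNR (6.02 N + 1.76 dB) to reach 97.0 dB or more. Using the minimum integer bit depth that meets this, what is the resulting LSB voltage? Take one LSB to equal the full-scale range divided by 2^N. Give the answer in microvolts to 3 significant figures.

75.2 µV

Full-scale range = 4.93 V.
N ≥ (97.0 − 1.76)/6.02 = 15.821 → N_min = 16.
LSB = 4.93 V ÷ 2^16 = 4.93/65536 V = 75.2 µV.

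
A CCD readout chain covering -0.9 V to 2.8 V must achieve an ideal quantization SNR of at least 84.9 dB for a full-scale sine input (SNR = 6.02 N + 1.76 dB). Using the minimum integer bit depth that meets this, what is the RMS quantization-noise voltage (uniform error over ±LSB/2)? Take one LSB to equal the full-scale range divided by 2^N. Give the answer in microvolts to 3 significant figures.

Full-scale range = 2.8 V − (-0.9 V) = 3.7 V.
N ≥ (84.9 − 1.76)/6.02 = 13.811 → N_min = 14.
LSB = 3.7 V ÷ 2^14 = 3.7/16384 V = 225.83 µV.
σ_q = LSB/√12 = 225.83 µV/3.4641 = 65.2 µV.

65.2 µV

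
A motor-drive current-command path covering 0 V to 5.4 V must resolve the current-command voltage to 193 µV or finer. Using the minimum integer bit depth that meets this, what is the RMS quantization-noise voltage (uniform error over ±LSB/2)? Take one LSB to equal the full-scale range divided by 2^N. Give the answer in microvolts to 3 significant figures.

47.6 µV

V_FS = 5.4 V.
Need 2^N ≥ 5.4 V / 193 µV = 27980 → N_min = 15.
LSB = 5.4 V / 2^15 = 164.79 µV.
RMS noise = LSB/√12 = 47.6 µV.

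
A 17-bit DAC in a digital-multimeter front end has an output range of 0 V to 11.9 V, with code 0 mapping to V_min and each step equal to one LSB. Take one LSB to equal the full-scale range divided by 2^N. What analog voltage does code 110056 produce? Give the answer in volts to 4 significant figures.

9.992 V

Full-scale range = 11.9 V. LSB = 11.9 V / 2^17.
Output = V_min + (110056/131072) × range = 0 + 0.839661 × 11.9 V
      = 0 + 9.99196 = 9.99196 V.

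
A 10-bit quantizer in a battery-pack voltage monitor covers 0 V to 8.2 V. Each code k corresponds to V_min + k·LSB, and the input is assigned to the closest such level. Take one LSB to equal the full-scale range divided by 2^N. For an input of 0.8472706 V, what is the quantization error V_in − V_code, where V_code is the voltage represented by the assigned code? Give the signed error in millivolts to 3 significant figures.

−1.56 mV

Range is 8.2 V. LSB = 8.2 V / 2^10 ≈ 8.008 mV.
(0.8472706 − (0)) / LSB = 0.8472706 × 1024/8.2 = 105.8055. Nearest integer: k = 106.
V_code = V_min + k × range/2^10 = 0 + 106 × 8.2/1024 = 0.8488281250 V.
e = 0.8472706 − (0.8488281250) = −1.56 mV.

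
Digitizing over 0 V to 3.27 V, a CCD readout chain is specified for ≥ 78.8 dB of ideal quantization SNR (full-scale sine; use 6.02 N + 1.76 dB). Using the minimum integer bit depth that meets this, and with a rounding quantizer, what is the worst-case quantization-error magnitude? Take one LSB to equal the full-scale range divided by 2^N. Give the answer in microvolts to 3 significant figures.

Span = 3.27 V.
N ≥ (78.8 − 1.76)/6.02 = 12.797 → N_min = 13.
Step size = 3.27/8192 V = 399.17 µV.
Max error for round-to-nearest is LSB/2 = 200 µV.

200 µV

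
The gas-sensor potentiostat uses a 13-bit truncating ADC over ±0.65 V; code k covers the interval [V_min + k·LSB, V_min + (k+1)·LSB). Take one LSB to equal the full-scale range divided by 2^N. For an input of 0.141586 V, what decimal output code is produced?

Span: 0.65 V − (-0.65 V) = 1.3 V. LSB = 1.3 V / 2^13 ≈ 158.7 µV.
code = ⌊(V_in − V_min)/LSB⌋ = ⌊(V_in − V_min) × 2^13 / range⌋
     = ⌊(0.141586 − (-0.65)) × 8192 / 1.3⌋ = ⌊0.791586 × 8192/1.3⌋
     = ⌊4988.210⌋ = 4988.

4988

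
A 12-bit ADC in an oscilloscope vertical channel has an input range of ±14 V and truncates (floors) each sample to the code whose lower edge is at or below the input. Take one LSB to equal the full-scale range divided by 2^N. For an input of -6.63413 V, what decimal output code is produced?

Span: 14 V − (-14 V) = 28 V. LSB = 28 V / 2^12 ≈ 6.836 mV.
V_in − V_min = -6.63413 − (-14) = 7.36587 V.
Divide by LSB: 7.36587 × 4096/28 = 1077.5216.
Truncating gives code 1077.

1077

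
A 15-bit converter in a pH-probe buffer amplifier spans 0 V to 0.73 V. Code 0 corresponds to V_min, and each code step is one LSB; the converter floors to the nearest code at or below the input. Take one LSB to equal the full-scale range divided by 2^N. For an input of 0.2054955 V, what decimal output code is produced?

9224

Full-scale range = 0.73 V. LSB = 0.73 V / 2^15 ≈ 22.28 µV.
code = ⌊(V_in − V_min)/LSB⌋ = ⌊(V_in − V_min) × 2^15 / range⌋
     = ⌊(0.2054955 − (0)) × 32768 / 0.73⌋ = ⌊0.2054955 × 32768/0.73⌋
     = ⌊9224.214⌋ = 9224.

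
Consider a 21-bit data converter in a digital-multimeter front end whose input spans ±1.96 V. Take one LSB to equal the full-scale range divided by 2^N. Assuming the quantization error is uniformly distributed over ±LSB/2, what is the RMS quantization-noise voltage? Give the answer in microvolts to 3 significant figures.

0.540 µV

Range = 1.96 − (-1.96) = 3.92 V.
One LSB is 3.92 V / 2097152 = 1.8692 µV.
For a uniform distribution on [−LSB/2, +LSB/2], V_rms = LSB/√12 = 1.8692 µV/3.4641 = 0.540 µV.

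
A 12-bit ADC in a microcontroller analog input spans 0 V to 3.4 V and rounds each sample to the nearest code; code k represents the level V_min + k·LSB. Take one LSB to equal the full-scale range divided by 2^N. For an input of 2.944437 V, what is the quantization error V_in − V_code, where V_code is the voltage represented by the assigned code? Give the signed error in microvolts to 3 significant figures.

V_FS = 3.4 V. LSB = 3.4 V / 2^12 ≈ 0.8301 mV.
(V_in − V_min)/LSB = (2.944437 − (0)) × 4096/3.4 = 3547.1806 → nearest code k = 3547.
V_code = V_min + k × range/2^12 = 0 + 3547 × 3.4/4096 = 2.944287109 V.
e = 2.944437 − (2.944287109) = +150 µV.

+150 µV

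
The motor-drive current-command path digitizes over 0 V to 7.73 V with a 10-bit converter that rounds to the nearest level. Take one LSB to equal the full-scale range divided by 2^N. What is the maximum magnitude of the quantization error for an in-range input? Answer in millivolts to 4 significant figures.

Span = 7.73 V.
Step size = 7.73/1024 V = 7.54883 mV.
A rounding quantizer has |error| ≤ LSB/2 = 3.774 mV.

3.774 mV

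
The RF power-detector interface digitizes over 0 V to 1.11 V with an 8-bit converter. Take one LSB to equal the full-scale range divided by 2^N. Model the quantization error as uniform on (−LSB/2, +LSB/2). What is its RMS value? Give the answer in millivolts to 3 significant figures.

V_FS = 1.11 V.
Step size = 1.11/256 V = 4.3359 mV.
σ_q = LSB/√12 = 4.3359 mV/3.4641 = 1.25 mV.

1.25 mV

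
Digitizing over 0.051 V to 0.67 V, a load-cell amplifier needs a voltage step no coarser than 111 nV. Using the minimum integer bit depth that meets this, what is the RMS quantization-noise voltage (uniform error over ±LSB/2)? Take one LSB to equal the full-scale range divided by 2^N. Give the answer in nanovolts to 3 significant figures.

Range = 0.67 − (0.051) = 0.619 V.
Required number of levels: 0.619/111 nV = 5.5766e6; smallest N with 2^N ≥ that is 23.
Step size = 0.619/8388608 V = 73.791 nV.
σ_q = LSB/√12 = 73.791 nV/3.4641 = 21.3 nV.

21.3 nV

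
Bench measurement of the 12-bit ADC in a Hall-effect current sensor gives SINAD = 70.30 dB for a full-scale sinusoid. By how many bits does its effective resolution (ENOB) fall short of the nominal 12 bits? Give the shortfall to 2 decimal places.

0.61 bits

N_eff = (70.30 − 1.76)/6.02 = 11.3854 bits.
12 − 11.3854 = 0.61 bits below nominal.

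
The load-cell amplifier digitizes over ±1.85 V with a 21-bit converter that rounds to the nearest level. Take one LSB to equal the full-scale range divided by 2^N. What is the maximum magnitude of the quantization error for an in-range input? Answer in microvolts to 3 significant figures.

0.882 µV

Range = 1.85 − (-1.85) = 3.7 V.
Step size = 3.7/2097152 V = 1.7643 µV.
A rounding quantizer has |error| ≤ LSB/2 = 0.882 µV.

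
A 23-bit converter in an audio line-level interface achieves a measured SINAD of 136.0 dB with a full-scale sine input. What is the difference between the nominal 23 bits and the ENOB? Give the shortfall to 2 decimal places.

0.70 bits

ENOB = (SINAD − 1.76)/6.02 = (136.0 − 1.76)/6.02 = 22.2990 bits.
Lost resolution: 23 − 22.2990 = 0.7010 bits.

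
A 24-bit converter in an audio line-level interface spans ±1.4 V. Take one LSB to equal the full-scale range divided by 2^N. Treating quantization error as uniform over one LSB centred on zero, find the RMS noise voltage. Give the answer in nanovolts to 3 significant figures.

Full-scale range = 1.4 V − (-1.4 V) = 2.8 V.
LSB = 2.8 V ÷ 2^24 = 2.8/16777216 V = 166.89 nV.
σ_q = LSB/√12 = 166.89 nV/3.4641 = 48.2 nV.

48.2 nV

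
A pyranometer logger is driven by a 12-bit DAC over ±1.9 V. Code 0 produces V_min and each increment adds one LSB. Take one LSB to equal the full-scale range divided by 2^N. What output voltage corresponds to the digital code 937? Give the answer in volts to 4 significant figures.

-1.031 V

The full-scale span is 1.9 − (-1.9) = 3.8 V. LSB = 3.8 V / 2^12.
V_out = V_min + code × LSB = -1.9 V + 937 × 3.8 V / 4096
      = -1.9 V + 0.869287 V = -1.03071 V.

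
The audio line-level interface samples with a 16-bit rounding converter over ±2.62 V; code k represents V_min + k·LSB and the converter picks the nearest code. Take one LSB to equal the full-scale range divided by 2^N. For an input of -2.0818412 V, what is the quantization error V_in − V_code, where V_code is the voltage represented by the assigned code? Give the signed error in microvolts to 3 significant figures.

−25.4 µV

Range = 2.62 − (-2.62) = 5.24 V. LSB = 5.24 V / 2^16 ≈ 79.96 µV.
(V_in − V_min)/LSB = (-2.0818412 − (-2.62)) × 65536/5.24 = 6730.6823 → nearest code k = 6731.
V_code = V_min + k × range/2^16 = -2.62 + 6731 × 5.24/65536 = -2.0818157959 V.
Error = V_in − V_code = -2.0818412 − (-2.0818157959) = −25.4 µV.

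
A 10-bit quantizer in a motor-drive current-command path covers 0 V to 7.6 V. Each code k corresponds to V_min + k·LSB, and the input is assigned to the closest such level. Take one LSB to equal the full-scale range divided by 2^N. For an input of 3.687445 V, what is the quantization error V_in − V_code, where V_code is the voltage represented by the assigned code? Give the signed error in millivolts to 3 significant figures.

−1.23 mV

Range is 7.6 V. LSB = 7.6 V / 2^10 ≈ 7.422 mV.
Position in LSBs: (3.687445 − (0)) × 1024/7.6 = 496.8347; rounding gives k = 497.
V_code = 0 + (497/1024) × 7.6 = 3.688671875 V.
V_in − V_code = 3.687445 − (3.688671875) = −1.23 mV.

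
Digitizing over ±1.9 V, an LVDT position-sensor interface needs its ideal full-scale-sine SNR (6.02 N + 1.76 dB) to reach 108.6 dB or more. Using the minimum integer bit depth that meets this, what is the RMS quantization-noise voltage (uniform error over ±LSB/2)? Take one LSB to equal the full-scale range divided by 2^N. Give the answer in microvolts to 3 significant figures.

4.18 µV

The full-scale span is 1.9 − (-1.9) = 3.8 V.
N ≥ (108.6 − 1.76)/6.02 = 17.748 → N_min = 18.
Step size = 3.8/262144 V = 14.496 µV.
RMS noise = LSB/√12 = 4.18 µV.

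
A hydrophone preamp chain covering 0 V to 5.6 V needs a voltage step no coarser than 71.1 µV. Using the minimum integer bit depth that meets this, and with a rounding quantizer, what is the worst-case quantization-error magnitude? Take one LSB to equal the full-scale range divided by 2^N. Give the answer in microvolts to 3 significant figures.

Range is 5.6 V.
Required number of levels: 5.6/71.1 µV = 78762; smallest N with 2^N ≥ that is 17.
Step size = 5.6/131072 V = 42.725 µV.
|e|_max = LSB/2 = 21.4 µV.

21.4 µV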